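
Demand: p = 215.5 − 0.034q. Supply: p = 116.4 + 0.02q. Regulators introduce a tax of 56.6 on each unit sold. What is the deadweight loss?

Competitive equilibrium: 215.5 − 0.034q = 116.4 + 0.02q → q* = 1835.1852, p* = 153.1037.
With the tax, the buyer price exceeds the seller price by 56.6: (215.5 − 0.034q) − (116.4 + 0.02q) = 56.6 → q' = 787.037.
Δq = 1835.1852 − 787.037 = 1048.1482; the wedge equals the tax, 56.6.
Welfare loss = ½ × 1048.1482 × 56.6 = 29662.59.

29662.59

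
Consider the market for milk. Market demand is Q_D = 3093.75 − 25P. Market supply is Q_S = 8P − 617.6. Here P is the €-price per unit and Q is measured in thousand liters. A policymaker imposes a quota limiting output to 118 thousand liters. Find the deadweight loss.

€2222.20 thousand

In inverse form: demand P = 123.75 − 0.04Q, supply P = 77.2 + 0.125Q.
Competitive equilibrium: 123.75 − 0.04Q = 77.2 + 0.125Q → Q* = 282.1212, P* = 112.4652.
At Q = 118: demand price = 123.75 − 0.04·118 = 119.03; supply price = 77.2 + 0.125·118 = 91.95.
ΔQ = 282.1212 − 118 = 164.1212; wedge = 119.03 − 91.95 = 27.08.
Deadweight loss = ½ × 164.1212 × 27.08 = €2222.20 thousand.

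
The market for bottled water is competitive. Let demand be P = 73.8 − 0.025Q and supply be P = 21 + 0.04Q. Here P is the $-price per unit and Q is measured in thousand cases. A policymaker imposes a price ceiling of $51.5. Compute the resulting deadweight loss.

Competitive equilibrium: 73.8 − 0.025Q = 21 + 0.04Q → Q* = 812.3077, P* = 53.4923.
At the ceiling P = 51.5, quantity supplied = (51.5 − 21)/0.04 = 762.5.
Willingness to pay at Q' = 762.5: 73.8 − 0.025·762.5 = 54.7375.
ΔQ = 812.3077 − 762.5 = 49.8077; wedge = 54.7375 − 51.5 = 3.2375.
Deadweight loss = ½ × 49.8077 × 3.2375 = $80.63 thousand.

$80.63 thousand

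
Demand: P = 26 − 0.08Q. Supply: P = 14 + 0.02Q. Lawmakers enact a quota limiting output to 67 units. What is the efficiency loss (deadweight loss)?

Competitive equilibrium: 26 − 0.08Q = 14 + 0.02Q → Q* = 120, P* = 16.4.
At Q = 67: demand price = 26 − 0.08·67 = 20.64; supply price = 14 + 0.02·67 = 15.34.
ΔQ = 120 − 67 = 53; wedge = 20.64 − 15.34 = 5.3.
DWL = ½ × 53 × 5.3 = 140.45.

140.45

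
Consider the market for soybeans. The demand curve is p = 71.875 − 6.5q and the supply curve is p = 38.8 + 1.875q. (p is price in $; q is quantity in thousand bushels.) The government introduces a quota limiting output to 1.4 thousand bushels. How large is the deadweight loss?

Competitive equilibrium: 71.875 − 6.5q = 38.8 + 1.875q → q* = 3.9493, p* = 46.2049.
At q = 1.4: demand price = 71.875 − 6.5·1.4 = 62.775; supply price = 38.8 + 1.875·1.4 = 41.425.
Δq = 3.9493 − 1.4 = 2.5493; wedge = 62.775 − 41.425 = 21.35.
Welfare loss = ½ × 2.5493 × 21.35 = $27.21 thousand.

$27.21 thousand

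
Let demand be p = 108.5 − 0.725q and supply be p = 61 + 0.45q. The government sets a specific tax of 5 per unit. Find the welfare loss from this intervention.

Competitive equilibrium: 108.5 − 0.725q = 61 + 0.45q → q* = 40.4255, p* = 79.1915.
With the tax, the buyer price exceeds the seller price by 5: (108.5 − 0.725q) − (61 + 0.45q) = 5 → q' = 36.1702.
Δq = 40.4255 − 36.1702 = 4.2553; the wedge equals the tax, 5.
Deadweight loss = ½ × 4.2553 × 5 = 10.64.

10.64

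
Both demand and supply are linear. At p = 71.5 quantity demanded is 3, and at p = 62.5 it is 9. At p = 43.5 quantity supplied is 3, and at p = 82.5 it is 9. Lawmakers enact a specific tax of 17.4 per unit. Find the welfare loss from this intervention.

Demand slope = (62.5 − 71.5)/(9 − 3) = −1.5, so p = 76 − 1.5q.
Supply slope = (82.5 − 43.5)/(9 − 3) = 6.5, so p = 24 + 6.5q.
Competitive equilibrium: 76 − 1.5q = 24 + 6.5q → q* = 6.5, p* = 66.25.
With the tax, the buyer price exceeds the seller price by 17.4: (76 − 1.5q) − (24 + 6.5q) = 17.4 → q' = 4.325.
Δq = 6.5 − 4.325 = 2.175; the wedge equals the tax, 17.4.
DWL = ½ × 2.175 × 17.4 = 18.92.

18.92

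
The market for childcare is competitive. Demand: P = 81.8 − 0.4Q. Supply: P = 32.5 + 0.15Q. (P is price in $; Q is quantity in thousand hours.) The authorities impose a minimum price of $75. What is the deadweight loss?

$1450.91 thousand

Competitive equilibrium: 81.8 − 0.4Q = 32.5 + 0.15Q → Q* = 89.6364, P* = 45.9455.
At the floor P = 75, quantity demanded = (81.8 − 75)/0.4 = 17.
Sellers' marginal cost at Q' = 17: 32.5 + 0.15·17 = 35.05.
ΔQ = 89.6364 − 17 = 72.6364; wedge = 75 − 35.05 = 39.95.
The triangle = ½ × 72.6364 × 39.95 = $1450.91 thousand.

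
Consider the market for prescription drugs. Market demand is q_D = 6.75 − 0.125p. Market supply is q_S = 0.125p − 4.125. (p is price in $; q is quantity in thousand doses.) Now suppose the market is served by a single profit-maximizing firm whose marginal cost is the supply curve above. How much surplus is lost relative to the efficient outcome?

$1.53 thousand

In inverse form: demand p = 54 − 8q, supply p = 33 + 8q.
Competitive equilibrium: 54 − 8q = 33 + 8q → q* = 1.3125, p* = 43.5.
Marginal revenue: MR = 54 − 16q. Set MR = MC: 54 − 16q = 33 + 8q → q_m = 0.875.
Price p_m = 54 − 8·0.875 = 47; MC(q_m) = 33 + 8·0.875 = 40.
Competitive q* = 1.3125, so Δq = 0.4375; wedge = 47 − 40 = 7.
Deadweight loss = ½ × 0.4375 × 7 = $1.53 thousand.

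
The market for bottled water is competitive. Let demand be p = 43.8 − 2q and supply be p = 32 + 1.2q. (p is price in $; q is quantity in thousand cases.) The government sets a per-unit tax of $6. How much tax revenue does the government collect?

$10.875 thousand

Competitive equilibrium: 43.8 − 2q = 32 + 1.2q → q* = 3.6875, p* = 36.425.
With the tax, the buyer price exceeds the seller price by 6: (43.8 − 2q) − (32 + 1.2q) = 6 → q' = 1.8125.
Tax revenue = 6 × 1.8125 = $10.875 thousand.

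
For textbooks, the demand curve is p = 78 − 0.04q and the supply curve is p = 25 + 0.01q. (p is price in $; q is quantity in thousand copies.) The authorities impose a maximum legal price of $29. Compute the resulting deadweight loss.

Competitive equilibrium: 78 − 0.04q = 25 + 0.01q → q* = 1060, p* = 35.6.
At the ceiling p = 29, quantity supplied = (29 − 25)/0.01 = 400.
Willingness to pay at q' = 400: 78 − 0.04·400 = 62.
Δq = 1060 − 400 = 660; wedge = 62 − 29 = 33.
DWL = ½ × 660 × 33 = $10890 thousand.

$10890 thousand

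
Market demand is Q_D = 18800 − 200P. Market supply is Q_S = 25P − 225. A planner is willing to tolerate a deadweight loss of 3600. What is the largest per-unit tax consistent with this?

In inverse form: demand P = 94 − 0.005Q, supply P = 9 + 0.04Q.
Competitive equilibrium: 94 − 0.005Q = 9 + 0.04Q → Q* = 1888.8889, P* = 84.5556.
A tax t gives ΔQ = t/0.045 and wedge t, so DWL = t²/0.09.
t²/0.09 = 3600 → t² = 324 → t = 18.

18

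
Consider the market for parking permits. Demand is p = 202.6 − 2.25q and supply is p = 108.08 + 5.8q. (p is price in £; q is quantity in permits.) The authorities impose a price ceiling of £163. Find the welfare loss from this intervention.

£20.79

Competitive equilibrium: 202.6 − 2.25q = 108.08 + 5.8q → q* = 11.7416, p* = 176.1814.
At the ceiling p = 163, quantity supplied = (163 − 108.08)/5.8 = 9.469.
Willingness to pay at q' = 9.469: 202.6 − 2.25·9.469 = 181.2948.
Δq = 11.7416 − 9.469 = 2.2726; wedge = 181.2948 − 163 = 18.2948.
The triangle = ½ × 2.2726 × 18.2948 = £20.79.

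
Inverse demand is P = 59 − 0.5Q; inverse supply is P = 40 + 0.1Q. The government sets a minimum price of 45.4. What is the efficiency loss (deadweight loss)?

Competitive equilibrium: 59 − 0.5Q = 40 + 0.1Q → Q* = 31.6667, P* = 43.1667.
At the floor P = 45.4, quantity demanded = (59 − 45.4)/0.5 = 27.2.
Sellers' marginal cost at Q' = 27.2: 40 + 0.1·27.2 = 42.72.
ΔQ = 31.6667 − 27.2 = 4.4667; wedge = 45.4 − 42.72 = 2.68.
The triangle = ½ × 4.4667 × 2.68 = 5.99.

5.99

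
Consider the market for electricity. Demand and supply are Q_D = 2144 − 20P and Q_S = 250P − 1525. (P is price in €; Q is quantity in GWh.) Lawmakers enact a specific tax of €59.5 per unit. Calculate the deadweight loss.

In inverse form: demand P = 107.2 − 0.05Q, supply P = 6.1 + 0.004Q.
Competitive equilibrium: 107.2 − 0.05Q = 6.1 + 0.004Q → Q* = 1872.2222, P* = 13.5889.
With the tax, the buyer price exceeds the seller price by 59.5: (107.2 − 0.05Q) − (6.1 + 0.004Q) = 59.5 → Q' = 770.3704.
ΔQ = 1872.2222 − 770.3704 = 1101.8518; the wedge equals the tax, 59.5.
The triangle = ½ × 1101.8518 × 59.5 = €32780.09.

€32780.09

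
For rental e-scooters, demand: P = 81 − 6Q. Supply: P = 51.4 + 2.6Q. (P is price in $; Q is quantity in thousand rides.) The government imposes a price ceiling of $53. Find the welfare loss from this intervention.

$34.35 thousand

Competitive equilibrium: 81 − 6Q = 51.4 + 2.6Q → Q* = 3.4419, P* = 60.3488.
At the ceiling P = 53, quantity supplied = (53 − 51.4)/2.6 = 0.6154.
Willingness to pay at Q' = 0.6154: 81 − 6·0.6154 = 77.3076.
ΔQ = 3.4419 − 0.6154 = 2.8265; wedge = 77.3076 − 53 = 24.3076.
Deadweight loss = ½ × 2.8265 × 24.3076 = $34.35 thousand.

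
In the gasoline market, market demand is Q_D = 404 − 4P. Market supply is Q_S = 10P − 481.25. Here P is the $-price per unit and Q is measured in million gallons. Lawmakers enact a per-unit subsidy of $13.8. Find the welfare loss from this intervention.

$272.06 million

In inverse form: demand P = 101 − 0.25Q, supply P = 48.125 + 0.1Q.
Competitive equilibrium: 101 − 0.25Q = 48.125 + 0.1Q → Q* = 151.0714, P* = 63.2321.
The subsidy lowers effective supply by 13.8: P = 34.325 + 0.1Q.
New quantity: 101 − 0.25Q = 34.325 + 0.1Q → Q' = 190.5.
Overproduction ΔQ = 190.5 − 151.0714 = 39.4286; wedge = subsidy = 13.8.
DWL = ½ × 39.4286 × 13.8 = $272.06 million.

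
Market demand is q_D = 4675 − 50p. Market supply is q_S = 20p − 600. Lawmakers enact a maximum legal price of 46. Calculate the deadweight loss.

In inverse form: demand p = 93.5 − 0.02q, supply p = 30 + 0.05q.
Competitive equilibrium: 93.5 − 0.02q = 30 + 0.05q → q* = 907.1429, p* = 75.3571.
At the ceiling p = 46, quantity supplied = (46 − 30)/0.05 = 320.
Willingness to pay at q' = 320: 93.5 − 0.02·320 = 87.1.
Δq = 907.1429 − 320 = 587.1429; wedge = 87.1 − 46 = 41.1.
Welfare loss = ½ × 587.1429 × 41.1 = 12065.79.

12065.79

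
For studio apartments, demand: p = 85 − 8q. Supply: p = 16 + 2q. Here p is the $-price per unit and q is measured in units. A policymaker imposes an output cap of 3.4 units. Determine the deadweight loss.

$61.25

Competitive equilibrium: 85 − 8q = 16 + 2q → q* = 6.9, p* = 29.8.
At q = 3.4: demand price = 85 − 8·3.4 = 57.8; supply price = 16 + 2·3.4 = 22.8.
Δq = 6.9 − 3.4 = 3.5; wedge = 57.8 − 22.8 = 35.
Welfare loss = ½ × 3.5 × 35 = $61.25.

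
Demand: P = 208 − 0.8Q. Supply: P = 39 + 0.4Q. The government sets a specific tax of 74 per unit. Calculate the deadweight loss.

Competitive equilibrium: 208 − 0.8Q = 39 + 0.4Q → Q* = 140.83333, P* = 95.33333.
With the tax, the buyer price exceeds the seller price by 74: (208 − 0.8Q) − (39 + 0.4Q) = 74 → Q' = 79.16667.
ΔQ = 140.83333 − 79.16667 = 61.66666; the wedge equals the tax, 74.
The triangle = ½ × 61.66666 × 74 = 2281.67.

2281.67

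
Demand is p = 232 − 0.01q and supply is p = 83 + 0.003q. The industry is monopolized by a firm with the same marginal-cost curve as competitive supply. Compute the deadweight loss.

161414.86

Competitive equilibrium: 232 − 0.01q = 83 + 0.003q → q* = 11461.53846, p* = 117.38462.
Marginal revenue: MR = 232 − 0.02q. Set MR = MC: 232 − 0.02q = 83 + 0.003q → q_m = 6478.26087.
Price p_m = 232 − 0.01·6478.26087 = 167.21739; MC(q_m) = 83 + 0.003·6478.26087 = 102.43478.
Competitive q* = 11461.53846, so Δq = 4983.27759; wedge = 167.21739 − 102.43478 = 64.78261.
Welfare loss = ½ × 4983.27759 × 64.78261 = 161414.86.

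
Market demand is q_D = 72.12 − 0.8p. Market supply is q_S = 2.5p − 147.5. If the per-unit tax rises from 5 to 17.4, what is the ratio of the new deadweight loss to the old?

In inverse form: demand p = 90.15 − 1.25q, supply p = 59 + 0.4q.
Competitive equilibrium: 90.15 − 1.25q = 59 + 0.4q → q* = 18.8788, p* = 66.5515.
For a per-unit tax t: Δq = t/1.65, so DWL = ½·t·(t/1.65) = t²/3.3.
At t = 5: DWL = 7.576. At t = 17.4: DWL = 91.745.
Ratio = (17.4/5)² = 12.1104.

12.1104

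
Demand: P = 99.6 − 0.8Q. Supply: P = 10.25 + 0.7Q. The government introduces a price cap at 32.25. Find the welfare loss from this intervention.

Competitive equilibrium: 99.6 − 0.8Q = 10.25 + 0.7Q → Q* = 59.5667, P* = 51.9467.
At the ceiling P = 32.25, quantity supplied = (32.25 − 10.25)/0.7 = 31.4286.
Willingness to pay at Q' = 31.4286: 99.6 − 0.8·31.4286 = 74.4571.
ΔQ = 59.5667 − 31.4286 = 28.1381; wedge = 74.4571 − 32.25 = 42.2071.
Deadweight loss = ½ × 28.1381 × 42.2071 = 593.81.

593.81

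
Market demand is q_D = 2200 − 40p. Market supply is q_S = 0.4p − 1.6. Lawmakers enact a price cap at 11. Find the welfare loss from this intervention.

382.15

In inverse form: demand p = 55 − 0.025q, supply p = 4 + 2.5q.
Competitive equilibrium: 55 − 0.025q = 4 + 2.5q → q* = 20.198, p* = 54.495.
At the ceiling p = 11, quantity supplied = (11 − 4)/2.5 = 2.8.
Willingness to pay at q' = 2.8: 55 − 0.025·2.8 = 54.93.
Δq = 20.198 − 2.8 = 17.398; wedge = 54.93 − 11 = 43.93.
Welfare loss = ½ × 17.398 × 43.93 = 382.15.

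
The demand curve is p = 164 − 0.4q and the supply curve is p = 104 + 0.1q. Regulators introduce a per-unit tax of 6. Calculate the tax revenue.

648

Competitive equilibrium: 164 − 0.4q = 104 + 0.1q → q* = 120, p* = 116.
With the tax, the buyer price exceeds the seller price by 6: (164 − 0.4q) − (104 + 0.1q) = 6 → q' = 108.
Tax revenue = 6 × 108 = 648.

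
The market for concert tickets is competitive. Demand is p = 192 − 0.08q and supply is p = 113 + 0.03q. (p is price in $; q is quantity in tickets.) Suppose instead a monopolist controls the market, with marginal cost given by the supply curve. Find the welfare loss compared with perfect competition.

Competitive equilibrium: 192 − 0.08q = 113 + 0.03q → q* = 718.18182, p* = 134.54545.
Marginal revenue: MR = 192 − 0.16q. Set MR = MC: 192 − 0.16q = 113 + 0.03q → q_m = 415.78947.
Price p_m = 192 − 0.08·415.78947 = 158.73684; MC(q_m) = 113 + 0.03·415.78947 = 125.47368.
Competitive q* = 718.18182, so Δq = 302.39235; wedge = 158.73684 − 125.47368 = 33.26316.
Welfare loss = ½ × 302.39235 × 33.26316 = $5029.26.

$5029.26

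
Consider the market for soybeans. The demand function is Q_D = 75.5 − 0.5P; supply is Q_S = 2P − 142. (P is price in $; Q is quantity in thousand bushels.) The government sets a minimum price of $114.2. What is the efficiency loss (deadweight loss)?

$231.20 thousand

In inverse form: demand P = 151 − 2Q, supply P = 71 + 0.5Q.
Competitive equilibrium: 151 − 2Q = 71 + 0.5Q → Q* = 32, P* = 87.
At the floor P = 114.2, quantity demanded = (151 − 114.2)/2 = 18.4.
Sellers' marginal cost at Q' = 18.4: 71 + 0.5·18.4 = 80.2.
ΔQ = 32 − 18.4 = 13.6; wedge = 114.2 − 80.2 = 34.
Welfare loss = ½ × 13.6 × 34 = $231.20 thousand.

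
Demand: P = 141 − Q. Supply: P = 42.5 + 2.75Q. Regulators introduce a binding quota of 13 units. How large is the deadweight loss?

Competitive equilibrium: 141 − Q = 42.5 + 2.75Q → Q* = 26.2667, P* = 114.7333.
At Q = 13: demand price = 141 − 1·13 = 128; supply price = 42.5 + 2.75·13 = 78.25.
ΔQ = 26.2667 − 13 = 13.2667; wedge = 128 − 78.25 = 49.75.
Deadweight loss = ½ × 13.2667 × 49.75 = 330.01.

330.01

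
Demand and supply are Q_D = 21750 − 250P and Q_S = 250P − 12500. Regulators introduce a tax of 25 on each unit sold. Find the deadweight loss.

In inverse form: demand P = 87 − 0.004Q, supply P = 50 + 0.004Q.
Competitive equilibrium: 87 − 0.004Q = 50 + 0.004Q → Q* = 4625, P* = 68.5.
With the tax, the buyer price exceeds the seller price by 25: (87 − 0.004Q) − (50 + 0.004Q) = 25 → Q' = 1500.
ΔQ = 4625 − 1500 = 3125; the wedge equals the tax, 25.
Welfare loss = ½ × 3125 × 25 = 39062.50.

39062.50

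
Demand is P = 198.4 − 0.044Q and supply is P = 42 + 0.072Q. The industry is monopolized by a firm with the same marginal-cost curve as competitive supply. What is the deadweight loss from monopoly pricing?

7973.53

Competitive equilibrium: 198.4 − 0.044Q = 42 + 0.072Q → Q* = 1348.27586, P* = 139.07586.
Marginal revenue: MR = 198.4 − 0.088Q. Set MR = MC: 198.4 − 0.088Q = 42 + 0.072Q → Q_m = 977.5.
Price P_m = 198.4 − 0.044·977.5 = 155.39; MC(Q_m) = 42 + 0.072·977.5 = 112.38.
Competitive Q* = 1348.27586, so ΔQ = 370.77586; wedge = 155.39 − 112.38 = 43.01.
Welfare loss = ½ × 370.77586 × 43.01 = 7973.53.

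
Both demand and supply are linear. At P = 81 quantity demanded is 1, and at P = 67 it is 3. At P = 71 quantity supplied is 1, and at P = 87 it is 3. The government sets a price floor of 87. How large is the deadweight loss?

Demand slope = (67 − 81)/(3 − 1) = −7, so P = 88 − 7Q.
Supply slope = (87 − 71)/(3 − 1) = 8, so P = 63 + 8Q.
Competitive equilibrium: 88 − 7Q = 63 + 8Q → Q* = 1.6667, P* = 76.3333.
At the floor P = 87, quantity demanded = (88 − 87)/7 = 0.1429.
Sellers' marginal cost at Q' = 0.1429: 63 + 8·0.1429 = 64.1432.
ΔQ = 1.6667 − 0.1429 = 1.5238; wedge = 87 − 64.1432 = 22.8568.
Welfare loss = ½ × 1.5238 × 22.8568 = 17.41.

17.41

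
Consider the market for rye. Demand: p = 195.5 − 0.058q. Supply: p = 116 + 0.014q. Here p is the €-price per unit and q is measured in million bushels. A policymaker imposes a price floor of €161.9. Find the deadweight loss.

€9917.07 million

Competitive equilibrium: 195.5 − 0.058q = 116 + 0.014q → q* = 1104.16667, p* = 131.45833.
At the floor p = 161.9, quantity demanded = (195.5 − 161.9)/0.058 = 579.31034.
Sellers' marginal cost at q' = 579.31034: 116 + 0.014·579.31034 = 124.11034.
Δq = 1104.16667 − 579.31034 = 524.85633; wedge = 161.9 − 124.11034 = 37.78966.
The triangle = ½ × 524.85633 × 37.78966 = €9917.07 million.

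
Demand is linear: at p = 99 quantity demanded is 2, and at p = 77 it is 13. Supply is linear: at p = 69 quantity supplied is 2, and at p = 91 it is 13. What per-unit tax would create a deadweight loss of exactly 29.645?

Demand slope = (77 − 99)/(13 − 2) = −2, so p = 103 − 2q.
Supply slope = (91 − 69)/(13 − 2) = 2, so p = 65 + 2q.
Competitive equilibrium: 103 − 2q = 65 + 2q → q* = 9.5, p* = 84.
A tax t gives Δq = t/4 and wedge t, so DWL = t²/8.
t²/8 = 29.645 → t² = 237.16 → t = 15.4.

15.4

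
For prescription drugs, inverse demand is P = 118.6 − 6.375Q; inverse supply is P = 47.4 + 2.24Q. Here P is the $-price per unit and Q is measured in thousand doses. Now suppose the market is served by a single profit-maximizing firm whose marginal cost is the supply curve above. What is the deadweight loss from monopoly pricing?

$53.21 thousand

Competitive equilibrium: 118.6 − 6.375Q = 47.4 + 2.24Q → Q* = 8.26465, P* = 65.91283.
Marginal revenue: MR = 118.6 − 12.75Q. Set MR = MC: 118.6 − 12.75Q = 47.4 + 2.24Q → Q_m = 4.74983.
Price P_m = 118.6 − 6.375·4.74983 = 88.31983; MC(Q_m) = 47.4 + 2.24·4.74983 = 58.03962.
Competitive Q* = 8.26465, so ΔQ = 3.51482; wedge = 88.31983 − 58.03962 = 30.28021.
The triangle = ½ × 3.51482 × 30.28021 = $53.21 thousand.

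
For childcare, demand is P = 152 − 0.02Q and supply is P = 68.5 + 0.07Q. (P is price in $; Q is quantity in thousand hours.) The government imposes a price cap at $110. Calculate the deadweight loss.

$5047.73 thousand

Competitive equilibrium: 152 − 0.02Q = 68.5 + 0.07Q → Q* = 927.77778, P* = 133.44444.
At the ceiling P = 110, quantity supplied = (110 − 68.5)/0.07 = 592.85714.
Willingness to pay at Q' = 592.85714: 152 − 0.02·592.85714 = 140.14286.
ΔQ = 927.77778 − 592.85714 = 334.92064; wedge = 140.14286 − 110 = 30.14286.
DWL = ½ × 334.92064 × 30.14286 = $5047.73 thousand.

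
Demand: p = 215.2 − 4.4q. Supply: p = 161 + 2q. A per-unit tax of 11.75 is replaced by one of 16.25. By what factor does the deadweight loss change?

1.913

Competitive equilibrium: 215.2 − 4.4q = 161 + 2q → q* = 8.4688, p* = 177.9375.
For a per-unit tax t: Δq = t/6.4, so DWL = ½·t·(t/6.4) = t²/12.8.
At t = 11.75: DWL = 10.786. At t = 16.25: DWL = 20.630.
Ratio = (16.25/11.75)² = 1.913.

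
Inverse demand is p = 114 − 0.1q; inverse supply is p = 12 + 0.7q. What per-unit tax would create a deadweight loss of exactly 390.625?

25

Competitive equilibrium: 114 − 0.1q = 12 + 0.7q → q* = 127.5, p* = 101.25.
A tax t gives Δq = t/0.8 and wedge t, so DWL = t²/1.6.
t²/1.6 = 390.625 → t² = 625 → t = 25.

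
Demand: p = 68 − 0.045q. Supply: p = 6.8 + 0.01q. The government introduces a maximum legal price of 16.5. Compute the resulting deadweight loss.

Competitive equilibrium: 68 − 0.045q = 6.8 + 0.01q → q* = 1112.7273, p* = 17.9273.
At the ceiling p = 16.5, quantity supplied = (16.5 − 6.8)/0.01 = 970.
Willingness to pay at q' = 970: 68 − 0.045·970 = 24.35.
Δq = 1112.7273 − 970 = 142.7273; wedge = 24.35 − 16.5 = 7.85.
The triangle = ½ × 142.7273 × 7.85 = 560.20.

560.20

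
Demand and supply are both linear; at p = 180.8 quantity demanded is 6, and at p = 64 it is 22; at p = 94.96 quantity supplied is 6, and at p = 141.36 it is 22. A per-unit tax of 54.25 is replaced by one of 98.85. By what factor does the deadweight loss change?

3.320

Demand slope = (64 − 180.8)/(22 − 6) = −7.3, so p = 224.6 − 7.3q.
Supply slope = (141.36 − 94.96)/(22 − 6) = 2.9, so p = 77.56 + 2.9q.
Competitive equilibrium: 224.6 − 7.3q = 77.56 + 2.9q → q* = 14.4157, p* = 119.3655.
For a per-unit tax t: Δq = t/10.2, so DWL = ½·t·(t/10.2) = t²/20.4.
At t = 54.25: DWL = 144.268. At t = 98.85: DWL = 478.986.
Ratio = (98.85/54.25)² = 3.320.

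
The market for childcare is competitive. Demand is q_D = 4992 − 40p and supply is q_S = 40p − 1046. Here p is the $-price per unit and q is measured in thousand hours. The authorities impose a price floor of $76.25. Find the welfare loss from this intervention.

In inverse form: demand p = 124.8 − 0.025q, supply p = 26.15 + 0.025q.
Competitive equilibrium: 124.8 − 0.025q = 26.15 + 0.025q → q* = 1973, p* = 75.475.
At the floor p = 76.25, quantity demanded = (124.8 − 76.25)/0.025 = 1942.
Sellers' marginal cost at q' = 1942: 26.15 + 0.025·1942 = 74.7.
Δq = 1973 − 1942 = 31; wedge = 76.25 − 74.7 = 1.55.
The triangle = ½ × 31 × 1.55 = $24.025 thousand.

$24.025 thousand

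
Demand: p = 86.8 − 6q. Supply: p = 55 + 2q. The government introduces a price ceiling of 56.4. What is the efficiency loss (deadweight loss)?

Competitive equilibrium: 86.8 − 6q = 55 + 2q → q* = 3.975, p* = 62.95.
At the ceiling p = 56.4, quantity supplied = (56.4 − 55)/2 = 0.7.
Willingness to pay at q' = 0.7: 86.8 − 6·0.7 = 82.6.
Δq = 3.975 − 0.7 = 3.275; wedge = 82.6 − 56.4 = 26.2.
DWL = ½ × 3.275 × 26.2 = 42.90.

42.90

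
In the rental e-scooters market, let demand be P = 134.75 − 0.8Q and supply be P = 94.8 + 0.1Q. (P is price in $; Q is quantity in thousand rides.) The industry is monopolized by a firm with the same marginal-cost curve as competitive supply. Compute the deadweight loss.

Competitive equilibrium: 134.75 − 0.8Q = 94.8 + 0.1Q → Q* = 44.3889, P* = 99.2389.
Marginal revenue: MR = 134.75 − 1.6Q. Set MR = MC: 134.75 − 1.6Q = 94.8 + 0.1Q → Q_m = 23.5.
Price P_m = 134.75 − 0.8·23.5 = 115.95; MC(Q_m) = 94.8 + 0.1·23.5 = 97.15.
Competitive Q* = 44.3889, so ΔQ = 20.8889; wedge = 115.95 − 97.15 = 18.8.
The triangle = ½ × 20.8889 × 18.8 = $196.36 thousand.

$196.36 thousand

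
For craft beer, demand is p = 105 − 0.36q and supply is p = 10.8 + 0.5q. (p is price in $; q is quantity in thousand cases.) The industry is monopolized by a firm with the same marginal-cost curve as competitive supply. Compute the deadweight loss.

Competitive equilibrium: 105 − 0.36q = 10.8 + 0.5q → q* = 109.5349, p* = 65.5674.
Marginal revenue: MR = 105 − 0.72q. Set MR = MC: 105 − 0.72q = 10.8 + 0.5q → q_m = 77.2131.
Price p_m = 105 − 0.36·77.2131 = 77.2033; MC(q_m) = 10.8 + 0.5·77.2131 = 49.4066.
Competitive q* = 109.5349, so Δq = 32.3218; wedge = 77.2033 − 49.4066 = 27.7967.
Deadweight loss = ½ × 32.3218 × 27.7967 = $449.22 thousand.

$449.22 thousand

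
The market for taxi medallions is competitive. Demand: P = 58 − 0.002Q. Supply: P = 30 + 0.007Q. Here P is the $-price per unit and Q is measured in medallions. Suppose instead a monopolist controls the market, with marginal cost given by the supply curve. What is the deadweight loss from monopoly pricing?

Competitive equilibrium: 58 − 0.002Q = 30 + 0.007Q → Q* = 3111.1111, P* = 51.7778.
Marginal revenue: MR = 58 − 0.004Q. Set MR = MC: 58 − 0.004Q = 30 + 0.007Q → Q_m = 2545.4545.
Price P_m = 58 − 0.002·2545.4545 = 52.9091; MC(Q_m) = 30 + 0.007·2545.4545 = 47.8182.
Competitive Q* = 3111.1111, so ΔQ = 565.6566; wedge = 52.9091 − 47.8182 = 5.0909.
Welfare loss = ½ × 565.6566 × 5.0909 = $1439.85.

$1439.85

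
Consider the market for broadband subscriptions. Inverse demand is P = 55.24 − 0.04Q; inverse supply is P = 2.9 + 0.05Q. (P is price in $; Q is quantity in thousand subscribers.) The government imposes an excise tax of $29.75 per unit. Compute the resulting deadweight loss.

$4917.01 thousand

Competitive equilibrium: 55.24 − 0.04Q = 2.9 + 0.05Q → Q* = 581.5556, P* = 31.9778.
With the tax, the buyer price exceeds the seller price by 29.75: (55.24 − 0.04Q) − (2.9 + 0.05Q) = 29.75 → Q' = 251.
ΔQ = 581.5556 − 251 = 330.5556; the wedge equals the tax, 29.75.
Welfare loss = ½ × 330.5556 × 29.75 = $4917.01 thousand.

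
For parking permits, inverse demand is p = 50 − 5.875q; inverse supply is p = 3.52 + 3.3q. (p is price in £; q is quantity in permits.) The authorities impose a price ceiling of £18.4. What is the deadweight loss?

Competitive equilibrium: 50 − 5.875q = 3.52 + 3.3q → q* = 5.0659, p* = 20.2376.
At the ceiling p = 18.4, quantity supplied = (18.4 − 3.52)/3.3 = 4.5091.
Willingness to pay at q' = 4.5091: 50 − 5.875·4.5091 = 23.509.
Δq = 5.0659 − 4.5091 = 0.5568; wedge = 23.509 − 18.4 = 5.109.
The triangle = ½ × 0.5568 × 5.109 = £1.42.

£1.42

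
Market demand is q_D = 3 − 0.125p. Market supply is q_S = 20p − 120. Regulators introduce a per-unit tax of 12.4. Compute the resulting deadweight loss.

9.55

In inverse form: demand p = 24 − 8q, supply p = 6 + 0.05q.
Competitive equilibrium: 24 − 8q = 6 + 0.05q → q* = 2.236, p* = 6.1118.
With the tax, the buyer price exceeds the seller price by 12.4: (24 − 8q) − (6 + 0.05q) = 12.4 → q' = 0.6957.
Δq = 2.236 − 0.6957 = 1.5403; the wedge equals the tax, 12.4.
Welfare loss = ½ × 1.5403 × 12.4 = 9.55.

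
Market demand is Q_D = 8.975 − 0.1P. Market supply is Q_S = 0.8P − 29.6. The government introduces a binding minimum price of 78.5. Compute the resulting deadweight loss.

71.44

In inverse form: demand P = 89.75 − 10Q, supply P = 37 + 1.25Q.
Competitive equilibrium: 89.75 − 10Q = 37 + 1.25Q → Q* = 4.6889, P* = 42.8611.
At the floor P = 78.5, quantity demanded = (89.75 − 78.5)/10 = 1.125.
Sellers' marginal cost at Q' = 1.125: 37 + 1.25·1.125 = 38.4063.
ΔQ = 4.6889 − 1.125 = 3.5639; wedge = 78.5 − 38.4063 = 40.0937.
Deadweight loss = ½ × 3.5639 × 40.0937 = 71.44.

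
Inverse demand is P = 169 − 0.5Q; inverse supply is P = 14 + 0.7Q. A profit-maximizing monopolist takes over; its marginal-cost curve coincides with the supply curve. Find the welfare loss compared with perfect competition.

Competitive equilibrium: 169 − 0.5Q = 14 + 0.7Q → Q* = 129.1667, P* = 104.4167.
Marginal revenue: MR = 169 − Q. Set MR = MC: 169 − Q = 14 + 0.7Q → Q_m = 91.1765.
Price P_m = 169 − 0.5·91.1765 = 123.4118; MC(Q_m) = 14 + 0.7·91.1765 = 77.8236.
Competitive Q* = 129.1667, so ΔQ = 37.9902; wedge = 123.4118 − 77.8236 = 45.5882.
Deadweight loss = ½ × 37.9902 × 45.5882 = 865.95.

865.95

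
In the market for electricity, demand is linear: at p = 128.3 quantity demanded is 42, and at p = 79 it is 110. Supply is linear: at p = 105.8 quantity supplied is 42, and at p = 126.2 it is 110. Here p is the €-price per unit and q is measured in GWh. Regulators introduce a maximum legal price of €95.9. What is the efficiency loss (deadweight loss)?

€1547.56

Demand slope = (79 − 128.3)/(110 − 42) = −0.725, so p = 158.75 − 0.725q.
Supply slope = (126.2 − 105.8)/(110 − 42) = 0.3, so p = 93.2 + 0.3q.
Competitive equilibrium: 158.75 − 0.725q = 93.2 + 0.3q → q* = 63.9512, p* = 112.3854.
At the ceiling p = 95.9, quantity supplied = (95.9 − 93.2)/0.3 = 9.
Willingness to pay at q' = 9: 158.75 − 0.725·9 = 152.225.
Δq = 63.9512 − 9 = 54.9512; wedge = 152.225 − 95.9 = 56.325.
Welfare loss = ½ × 54.9512 × 56.325 = €1547.56.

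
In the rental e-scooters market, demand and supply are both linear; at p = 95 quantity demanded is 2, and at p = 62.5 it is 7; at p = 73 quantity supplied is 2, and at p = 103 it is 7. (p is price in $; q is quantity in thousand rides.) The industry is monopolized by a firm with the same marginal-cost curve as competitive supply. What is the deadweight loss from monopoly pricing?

Demand slope = (62.5 − 95)/(7 − 2) = −6.5, so p = 108 − 6.5q.
Supply slope = (103 − 73)/(7 − 2) = 6, so p = 61 + 6q.
Competitive equilibrium: 108 − 6.5q = 61 + 6q → q* = 3.76, p* = 83.56.
Marginal revenue: MR = 108 − 13q. Set MR = MC: 108 − 13q = 61 + 6q → q_m = 2.4737.
Price p_m = 108 − 6.5·2.4737 = 91.921; MC(q_m) = 61 + 6·2.4737 = 75.8422.
Competitive q* = 3.76, so Δq = 1.2863; wedge = 91.921 − 75.8422 = 16.0788.
Welfare loss = ½ × 1.2863 × 16.0788 = $10.34 thousand.

$10.34 thousand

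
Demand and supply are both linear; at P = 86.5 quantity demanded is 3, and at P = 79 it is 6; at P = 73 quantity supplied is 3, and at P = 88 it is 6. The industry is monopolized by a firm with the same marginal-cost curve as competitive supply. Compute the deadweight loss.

5.40

Demand slope = (79 − 86.5)/(6 − 3) = −2.5, so P = 94 − 2.5Q.
Supply slope = (88 − 73)/(6 − 3) = 5, so P = 58 + 5Q.
Competitive equilibrium: 94 − 2.5Q = 58 + 5Q → Q* = 4.8, P* = 82.
Marginal revenue: MR = 94 − 5Q. Set MR = MC: 94 − 5Q = 58 + 5Q → Q_m = 3.6.
Price P_m = 94 − 2.5·3.6 = 85; MC(Q_m) = 58 + 5·3.6 = 76.
Competitive Q* = 4.8, so ΔQ = 1.2; wedge = 85 − 76 = 9.
DWL = ½ × 1.2 × 9 = 5.40.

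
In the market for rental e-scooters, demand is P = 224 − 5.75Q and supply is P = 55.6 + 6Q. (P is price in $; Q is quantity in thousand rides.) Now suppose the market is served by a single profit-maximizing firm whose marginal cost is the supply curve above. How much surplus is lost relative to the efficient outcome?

$130.28 thousand

Competitive equilibrium: 224 − 5.75Q = 55.6 + 6Q → Q* = 14.3319, P* = 141.5915.
Marginal revenue: MR = 224 − 11.5Q. Set MR = MC: 224 − 11.5Q = 55.6 + 6Q → Q_m = 9.6229.
Price P_m = 224 − 5.75·9.6229 = 168.6683; MC(Q_m) = 55.6 + 6·9.6229 = 113.3374.
Competitive Q* = 14.3319, so ΔQ = 4.709; wedge = 168.6683 − 113.3374 = 55.3309.
The triangle = ½ × 4.709 × 55.3309 = $130.28 thousand.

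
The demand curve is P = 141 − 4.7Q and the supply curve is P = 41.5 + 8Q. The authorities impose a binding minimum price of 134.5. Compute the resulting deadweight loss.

264.31

Competitive equilibrium: 141 − 4.7Q = 41.5 + 8Q → Q* = 7.8346, P* = 104.1772.
At the floor P = 134.5, quantity demanded = (141 − 134.5)/4.7 = 1.383.
Sellers' marginal cost at Q' = 1.383: 41.5 + 8·1.383 = 52.564.
ΔQ = 7.8346 − 1.383 = 6.4516; wedge = 134.5 − 52.564 = 81.936.
Deadweight loss = ½ × 6.4516 × 81.936 = 264.31.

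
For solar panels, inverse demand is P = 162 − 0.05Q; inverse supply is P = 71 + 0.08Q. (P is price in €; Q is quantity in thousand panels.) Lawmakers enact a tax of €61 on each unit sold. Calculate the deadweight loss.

Competitive equilibrium: 162 − 0.05Q = 71 + 0.08Q → Q* = 700, P* = 127.
With the tax, the buyer price exceeds the seller price by 61: (162 − 0.05Q) − (71 + 0.08Q) = 61 → Q' = 230.7692.
ΔQ = 700 − 230.7692 = 469.2308; the wedge equals the tax, 61.
Deadweight loss = ½ × 469.2308 × 61 = €14311.54 thousand.

€14311.54 thousand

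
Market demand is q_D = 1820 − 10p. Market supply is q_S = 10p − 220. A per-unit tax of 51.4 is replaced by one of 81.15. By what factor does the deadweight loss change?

In inverse form: demand p = 182 − 0.1q, supply p = 22 + 0.1q.
Competitive equilibrium: 182 − 0.1q = 22 + 0.1q → q* = 800, p* = 102.
For a per-unit tax t: Δq = t/0.2, so DWL = ½·t·(t/0.2) = t²/0.4.
At t = 51.4: DWL = 6604.9. At t = 81.15: DWL = 16463.306.
Ratio = (81.15/51.4)² = 2.493.

2.493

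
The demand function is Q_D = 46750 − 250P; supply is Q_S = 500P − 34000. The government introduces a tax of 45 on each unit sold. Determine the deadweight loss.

In inverse form: demand P = 187 − 0.004Q, supply P = 68 + 0.002Q.
Competitive equilibrium: 187 − 0.004Q = 68 + 0.002Q → Q* = 19833.3333, P* = 107.6667.
With the tax, the buyer price exceeds the seller price by 45: (187 − 0.004Q) − (68 + 0.002Q) = 45 → Q' = 12333.3333.
ΔQ = 19833.3333 − 12333.3333 = 7500; the wedge equals the tax, 45.
Deadweight loss = ½ × 7500 × 45 = 168750.

168750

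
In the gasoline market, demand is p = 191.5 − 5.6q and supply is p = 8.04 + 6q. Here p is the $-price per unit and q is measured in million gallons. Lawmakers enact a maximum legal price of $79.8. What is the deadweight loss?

Competitive equilibrium: 191.5 − 5.6q = 8.04 + 6q → q* = 15.8155, p* = 102.9331.
At the ceiling p = 79.8, quantity supplied = (79.8 − 8.04)/6 = 11.96.
Willingness to pay at q' = 11.96: 191.5 − 5.6·11.96 = 124.524.
Δq = 15.8155 − 11.96 = 3.8555; wedge = 124.524 − 79.8 = 44.724.
The triangle = ½ × 3.8555 × 44.724 = $86.22 million.

$86.22 million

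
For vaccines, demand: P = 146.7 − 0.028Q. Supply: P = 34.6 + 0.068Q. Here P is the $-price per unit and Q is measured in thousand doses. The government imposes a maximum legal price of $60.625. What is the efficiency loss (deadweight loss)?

Competitive equilibrium: 146.7 − 0.028Q = 34.6 + 0.068Q → Q* = 1167.708333, P* = 114.004167.
At the ceiling P = 60.625, quantity supplied = (60.625 − 34.6)/0.068 = 382.720588.
Willingness to pay at Q' = 382.720588: 146.7 − 0.028·382.720588 = 135.983824.
ΔQ = 1167.708333 − 382.720588 = 784.987745; wedge = 135.983824 − 60.625 = 75.358824.
Deadweight loss = ½ × 784.987745 × 75.358824 = $29577.88 thousand.

$29577.88 thousand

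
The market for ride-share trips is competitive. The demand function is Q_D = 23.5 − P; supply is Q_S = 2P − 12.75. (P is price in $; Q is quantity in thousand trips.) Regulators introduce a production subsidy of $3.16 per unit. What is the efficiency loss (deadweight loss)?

$3.33 thousand

In inverse form: demand P = 23.5 − Q, supply P = 6.375 + 0.5Q.
Competitive equilibrium: 23.5 − Q = 6.375 + 0.5Q → Q* = 11.4167, P* = 12.0833.
The subsidy lowers effective supply by 3.16: P = 3.215 + 0.5Q.
New quantity: 23.5 − Q = 3.215 + 0.5Q → Q' = 13.5233.
Overproduction ΔQ = 13.5233 − 11.4167 = 2.1066; wedge = subsidy = 3.16.
DWL = ½ × 2.1066 × 3.16 = $3.33 thousand.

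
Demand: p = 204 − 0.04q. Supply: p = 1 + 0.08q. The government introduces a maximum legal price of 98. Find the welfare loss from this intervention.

Competitive equilibrium: 204 − 0.04q = 1 + 0.08q → q* = 1691.6667, p* = 136.3333.
At the ceiling p = 98, quantity supplied = (98 − 1)/0.08 = 1212.5.
Willingness to pay at q' = 1212.5: 204 − 0.04·1212.5 = 155.5.
Δq = 1691.6667 − 1212.5 = 479.1667; wedge = 155.5 − 98 = 57.5.
DWL = ½ × 479.1667 × 57.5 = 13776.04.

13776.04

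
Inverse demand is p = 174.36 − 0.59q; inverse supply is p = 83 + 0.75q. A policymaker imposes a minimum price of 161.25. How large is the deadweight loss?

1415.18

Competitive equilibrium: 174.36 − 0.59q = 83 + 0.75q → q* = 68.1791, p* = 134.1343.
At the floor p = 161.25, quantity demanded = (174.36 − 161.25)/0.59 = 22.2203.
Sellers' marginal cost at q' = 22.2203: 83 + 0.75·22.2203 = 99.6652.
Δq = 68.1791 − 22.2203 = 45.9588; wedge = 161.25 − 99.6652 = 61.5848.
The triangle = ½ × 45.9588 × 61.5848 = 1415.18.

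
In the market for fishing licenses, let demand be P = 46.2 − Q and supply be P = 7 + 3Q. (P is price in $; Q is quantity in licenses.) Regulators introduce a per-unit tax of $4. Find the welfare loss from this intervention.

Competitive equilibrium: 46.2 − Q = 7 + 3Q → Q* = 9.8, P* = 36.4.
With the tax, the buyer price exceeds the seller price by 4: (46.2 − Q) − (7 + 3Q) = 4 → Q' = 8.8.
ΔQ = 9.8 − 8.8 = 1; the wedge equals the tax, 4.
DWL = ½ × 1 × 4 = $2.

$2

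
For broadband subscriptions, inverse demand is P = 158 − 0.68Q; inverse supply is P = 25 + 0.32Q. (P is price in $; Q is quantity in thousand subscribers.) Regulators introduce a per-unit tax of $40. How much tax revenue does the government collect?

$3720 thousand

Competitive equilibrium: 158 − 0.68Q = 25 + 0.32Q → Q* = 133, P* = 67.56.
With the tax, the buyer price exceeds the seller price by 40: (158 − 0.68Q) − (25 + 0.32Q) = 40 → Q' = 93.
Tax revenue = 40 × 93 = $3720 thousand.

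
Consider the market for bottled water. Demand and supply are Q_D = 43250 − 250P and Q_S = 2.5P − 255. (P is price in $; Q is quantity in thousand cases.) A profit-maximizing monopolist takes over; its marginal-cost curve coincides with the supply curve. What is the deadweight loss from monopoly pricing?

In inverse form: demand P = 173 − 0.004Q, supply P = 102 + 0.4Q.
Competitive equilibrium: 173 − 0.004Q = 102 + 0.4Q → Q* = 175.7426, P* = 172.297.
Marginal revenue: MR = 173 − 0.008Q. Set MR = MC: 173 − 0.008Q = 102 + 0.4Q → Q_m = 174.0196.
Price P_m = 173 − 0.004·174.0196 = 172.3039; MC(Q_m) = 102 + 0.4·174.0196 = 171.6078.
Competitive Q* = 175.7426, so ΔQ = 1.723; wedge = 172.3039 − 171.6078 = 0.6961.
Deadweight loss = ½ × 1.723 × 0.6961 = $0.60 thousand.

$0.60 thousand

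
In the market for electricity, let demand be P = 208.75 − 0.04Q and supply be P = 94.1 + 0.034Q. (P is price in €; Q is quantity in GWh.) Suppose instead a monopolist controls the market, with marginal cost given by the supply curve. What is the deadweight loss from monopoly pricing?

Competitive equilibrium: 208.75 − 0.04Q = 94.1 + 0.034Q → Q* = 1549.32432, P* = 146.77703.
Marginal revenue: MR = 208.75 − 0.08Q. Set MR = MC: 208.75 − 0.08Q = 94.1 + 0.034Q → Q_m = 1005.70175.
Price P_m = 208.75 − 0.04·1005.70175 = 168.52193; MC(Q_m) = 94.1 + 0.034·1005.70175 = 128.29386.
Competitive Q* = 1549.32432, so ΔQ = 543.62257; wedge = 168.52193 − 128.29386 = 40.22807.
Welfare loss = ½ × 543.62257 × 40.22807 = €10934.44.

€10934.44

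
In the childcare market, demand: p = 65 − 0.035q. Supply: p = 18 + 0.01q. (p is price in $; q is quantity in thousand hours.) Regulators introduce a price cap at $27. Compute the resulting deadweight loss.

Competitive equilibrium: 65 − 0.035q = 18 + 0.01q → q* = 1044.4444, p* = 28.4444.
At the ceiling p = 27, quantity supplied = (27 − 18)/0.01 = 900.
Willingness to pay at q' = 900: 65 − 0.035·900 = 33.5.
Δq = 1044.4444 − 900 = 144.4444; wedge = 33.5 − 27 = 6.5.
Deadweight loss = ½ × 144.4444 × 6.5 = $469.44 thousand.

$469.44 thousand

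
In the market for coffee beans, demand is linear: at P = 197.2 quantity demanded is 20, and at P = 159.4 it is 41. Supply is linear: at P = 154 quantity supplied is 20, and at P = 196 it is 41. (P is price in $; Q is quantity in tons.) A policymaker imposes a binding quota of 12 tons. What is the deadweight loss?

Demand slope = (159.4 − 197.2)/(41 − 20) = −1.8, so P = 233.2 − 1.8Q.
Supply slope = (196 − 154)/(41 − 20) = 2, so P = 114 + 2Q.
Competitive equilibrium: 233.2 − 1.8Q = 114 + 2Q → Q* = 31.3684, P* = 176.7368.
At Q = 12: demand price = 233.2 − 1.8·12 = 211.6; supply price = 114 + 2·12 = 138.
ΔQ = 31.3684 − 12 = 19.3684; wedge = 211.6 − 138 = 73.6.
DWL = ½ × 19.3684 × 73.6 = $712.76.

$712.76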